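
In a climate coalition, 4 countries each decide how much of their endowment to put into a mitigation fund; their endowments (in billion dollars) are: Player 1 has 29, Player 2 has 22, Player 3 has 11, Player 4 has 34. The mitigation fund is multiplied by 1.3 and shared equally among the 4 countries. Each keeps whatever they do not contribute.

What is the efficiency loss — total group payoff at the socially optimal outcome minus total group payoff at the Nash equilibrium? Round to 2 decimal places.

28.80 billion dollars

The private return per contributed unit is 1.3/4 = 0.3250 < 1 for every player regardless of endowment, so the Nash equilibrium is zero contribution and the group total is Σ E_j = 29 + 22 + 11 + 34 = 96.
Each contributed unit returns 1.300 to the group, so the social optimum is full contribution by everyone: group total = 1.300 × 96 = 124.80.
Efficiency loss = (1.300 − 1) × 96 = 28.80.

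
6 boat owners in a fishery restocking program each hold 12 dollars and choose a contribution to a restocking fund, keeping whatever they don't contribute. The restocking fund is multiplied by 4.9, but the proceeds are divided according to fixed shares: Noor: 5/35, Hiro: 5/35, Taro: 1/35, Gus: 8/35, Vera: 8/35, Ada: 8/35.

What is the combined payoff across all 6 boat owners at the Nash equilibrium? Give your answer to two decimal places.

A player with share s gets back 4.9·s per unit contributed, so full contribution is dominant for anyone with s > 1/4.9 = 0.2041 and zero contribution is dominant for anyone below.
Gus, Vera and Ada clear that bar, contributing 12 each; the remaining 3 contribute 0. Total contributed: 36.
The restocking fund pays out 4.9 × 36 = 176.40 in total (split across the unequal shares, but the aggregate is all that matters for the group sum).
The 3 free-riders keep 12 each, adding 36. Group total = 36 + 176.40 = 212.40.

212.40 dollars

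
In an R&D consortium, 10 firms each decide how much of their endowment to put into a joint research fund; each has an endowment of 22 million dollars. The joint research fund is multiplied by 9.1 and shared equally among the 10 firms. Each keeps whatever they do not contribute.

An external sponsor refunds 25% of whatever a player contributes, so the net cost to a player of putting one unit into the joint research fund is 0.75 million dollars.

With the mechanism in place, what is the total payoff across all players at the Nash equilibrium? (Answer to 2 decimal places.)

2057.00 million dollars

The effective private return per unit is now (9.1/10) / 0.75 = 1.2133 > 1, so every player's dominant strategy flips to full contribution.
So the Nash equilibrium is full contribution by all 10; the group earns 10 × (22 × 0.25 + 9.1 × 22) = 2057.00.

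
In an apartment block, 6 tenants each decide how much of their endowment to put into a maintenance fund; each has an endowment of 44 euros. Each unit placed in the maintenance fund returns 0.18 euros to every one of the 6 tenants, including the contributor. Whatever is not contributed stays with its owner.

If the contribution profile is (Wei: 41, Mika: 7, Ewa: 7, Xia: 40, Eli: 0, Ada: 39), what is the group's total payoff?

Total contributed: 41 + 7 + 7 + 40 + 0 + 39 = 134; total kept: 6 × 44 − 134 = 130.
The maintenance fund pays out 0.18 × 6 × 134 = 144.72 in aggregate.
Group total = 130 + 144.72 = 274.72.

274.72 euros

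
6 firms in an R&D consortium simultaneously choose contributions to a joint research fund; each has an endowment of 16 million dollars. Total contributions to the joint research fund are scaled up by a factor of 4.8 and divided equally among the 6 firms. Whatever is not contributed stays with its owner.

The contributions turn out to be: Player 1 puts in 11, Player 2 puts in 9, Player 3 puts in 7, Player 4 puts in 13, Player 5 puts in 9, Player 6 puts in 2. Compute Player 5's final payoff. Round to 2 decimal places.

Total contributed: 11 + 9 + 7 + 13 + 9 + 2 = 51.
Each receives 4.8 × 51 / 6 = 40.80 from the joint research fund.
Player 5 keeps 16 − 9 = 7, so Player 5's payoff is 7 + 40.80 = 47.80.

47.80 million dollars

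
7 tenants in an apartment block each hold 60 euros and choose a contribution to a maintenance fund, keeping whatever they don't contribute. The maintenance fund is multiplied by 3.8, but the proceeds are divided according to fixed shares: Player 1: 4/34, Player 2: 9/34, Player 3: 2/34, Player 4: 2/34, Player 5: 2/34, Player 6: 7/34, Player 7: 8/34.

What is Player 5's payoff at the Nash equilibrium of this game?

Player j's private return per contributed unit is 3.8 × (j's share). Contributing is weakly dominant for j when that share is at least 1/3.8 = 0.2632, and contributing 0 is dominant otherwise.
Player 2 alone (share 9/34) is above the threshold, contributing 60; the remaining 6 contribute 0. Total contributed: 60.
Player 5 keeps 60 and receives 3.8 × 60 × 2/34 = 13.41 from the maintenance fund, for a payoff of 73.41.

73.41 euros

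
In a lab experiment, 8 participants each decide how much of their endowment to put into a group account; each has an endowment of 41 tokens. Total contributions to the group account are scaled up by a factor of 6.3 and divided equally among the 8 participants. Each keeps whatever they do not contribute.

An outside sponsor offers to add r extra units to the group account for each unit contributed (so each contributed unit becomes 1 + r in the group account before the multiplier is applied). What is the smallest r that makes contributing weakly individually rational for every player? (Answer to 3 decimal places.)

0.270

With matching at rate r, one contributed unit becomes (1 + r) in the group account and returns 6.3 × (1 + r) / 8 to the contributor.
Setting this equal to 1: 1 + r = 8/6.3 = 1.2698.
So the minimum matching rate is r = 1.2698 − 1 = 0.270.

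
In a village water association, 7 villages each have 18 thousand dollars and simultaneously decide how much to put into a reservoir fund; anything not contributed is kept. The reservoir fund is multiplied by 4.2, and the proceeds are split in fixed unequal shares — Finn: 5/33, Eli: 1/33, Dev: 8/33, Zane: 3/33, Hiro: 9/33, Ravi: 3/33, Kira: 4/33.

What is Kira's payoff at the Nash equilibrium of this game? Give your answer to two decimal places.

36.33 thousand dollars

For player j, contributing a unit is worthwhile iff 4.2 × (j's share) ≥ 1, i.e. iff j's share is at least 0.2381.
The shares above 0.2381 belong to Dev and Hiro, contributing 18 each; the remaining 5 contribute 0. Total contributed: 36.
Kira keeps 18 and receives 4.2 × 36 × 4/33 = 18.33 from the reservoir fund, for a payoff of 36.33.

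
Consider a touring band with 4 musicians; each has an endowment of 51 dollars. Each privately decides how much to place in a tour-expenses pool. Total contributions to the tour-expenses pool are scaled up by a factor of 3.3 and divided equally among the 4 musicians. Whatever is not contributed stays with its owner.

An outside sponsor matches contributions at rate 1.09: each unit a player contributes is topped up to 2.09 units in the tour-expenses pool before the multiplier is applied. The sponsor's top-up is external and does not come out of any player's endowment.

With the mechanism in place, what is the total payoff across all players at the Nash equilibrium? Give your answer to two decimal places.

1406.99 dollars

With the mechanism, a contributed unit returns 3.3 × 2.09 / 4 = 1.7243 per unit of net cost to the contributor — now above 1 — so contributing fully is weakly dominant for every player.
So the Nash equilibrium is full contribution by all 4; the group earns 3.3 × 2.09 × 204 = 1406.99.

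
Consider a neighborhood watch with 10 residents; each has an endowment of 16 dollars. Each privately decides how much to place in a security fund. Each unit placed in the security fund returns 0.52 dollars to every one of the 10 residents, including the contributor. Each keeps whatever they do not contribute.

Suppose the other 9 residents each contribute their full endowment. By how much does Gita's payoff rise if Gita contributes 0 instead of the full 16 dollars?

7.68 dollars

Switching from a contribution of 16 to 0 lets Gita keep an extra 16 dollars, but lowers the security fund by 16, which costs Gita their own share of that drop: 0.52 × 16 = 8.32.
Net gain = 16 − 8.32 = 7.68. The private return per contributed unit (0.52) is below 1, so free-riding is indeed the best response regardless of what the others do.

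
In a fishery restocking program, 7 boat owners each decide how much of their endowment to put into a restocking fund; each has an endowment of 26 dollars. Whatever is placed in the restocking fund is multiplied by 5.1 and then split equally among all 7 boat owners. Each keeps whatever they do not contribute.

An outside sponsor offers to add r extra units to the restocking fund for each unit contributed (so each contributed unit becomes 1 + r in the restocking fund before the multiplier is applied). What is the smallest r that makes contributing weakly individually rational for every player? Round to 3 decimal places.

With matching at rate r, one contributed unit becomes (1 + r) in the restocking fund and returns 5.1 × (1 + r) / 7 to the contributor.
Setting this equal to 1: 1 + r = 7/5.1 = 1.3725.
So the minimum matching rate is r = 1.3725 − 1 = 0.373.

0.373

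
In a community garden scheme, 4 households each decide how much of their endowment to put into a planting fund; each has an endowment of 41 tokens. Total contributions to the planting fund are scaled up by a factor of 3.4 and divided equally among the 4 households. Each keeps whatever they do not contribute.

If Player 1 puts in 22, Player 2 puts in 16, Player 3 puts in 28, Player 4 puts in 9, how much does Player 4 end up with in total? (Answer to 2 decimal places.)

95.75 tokens

Total contributed: 22 + 16 + 28 + 9 = 75.
Each receives 3.4 × 75 / 4 = 63.75 from the planting fund.
Player 4 keeps 41 − 9 = 32, so Player 4's payoff is 32 + 63.75 = 95.75.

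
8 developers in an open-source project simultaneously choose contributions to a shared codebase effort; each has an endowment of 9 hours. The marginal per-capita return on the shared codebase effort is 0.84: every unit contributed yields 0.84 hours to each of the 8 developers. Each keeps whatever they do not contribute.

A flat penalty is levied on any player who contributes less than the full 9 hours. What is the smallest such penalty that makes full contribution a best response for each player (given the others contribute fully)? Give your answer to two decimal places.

1.44 hours

Given the others contribute fully, the best deviation is to contribute 0 (any partial contribution still incurs the fine and gives up units whose private return 0.84 is below 1).
Deviating from 9 to 0 saves 9 hours but forfeits the deviator's share of the drop in the shared codebase effort: 0.84 × 9 = 7.56.
So the deviation gain is 9 − 7.56 = 1.44, and the fine must be at least 1.44 hours to wipe it out.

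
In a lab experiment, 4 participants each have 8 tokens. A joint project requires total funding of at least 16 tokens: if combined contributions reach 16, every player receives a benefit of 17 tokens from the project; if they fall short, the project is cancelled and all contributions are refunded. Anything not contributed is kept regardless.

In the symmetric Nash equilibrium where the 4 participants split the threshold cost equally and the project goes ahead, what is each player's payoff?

21 tokens

Equal share of the threshold: 16/4 = 4.
At this profile no one gains by cutting their contribution: any cut drops the total below 16, the project is cancelled, contributions are refunded, and the deviator ends with 8, which is less than 8 − 4 + 17 = 21. Contributing more than 4 just wastes the excess. So contributing exactly 4 is a best response.
Each player's payoff: 8 − 4 + 17 = 21.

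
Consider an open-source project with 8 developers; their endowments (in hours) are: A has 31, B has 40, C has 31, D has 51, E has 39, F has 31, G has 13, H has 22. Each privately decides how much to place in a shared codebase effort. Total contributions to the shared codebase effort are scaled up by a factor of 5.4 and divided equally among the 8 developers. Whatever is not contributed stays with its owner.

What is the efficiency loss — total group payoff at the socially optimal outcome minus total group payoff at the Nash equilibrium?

The private return per contributed unit is 5.4/8 = 0.6750 < 1 for every player regardless of endowment, so the Nash equilibrium is zero contribution and the group total is Σ E_j = 31 + 40 + 31 + 51 + 39 + 31 + 13 + 22 = 258.
Each contributed unit returns 5.400 to the group, so the social optimum is full contribution by everyone: group total = 5.400 × 258 = 1393.20.
Efficiency loss = (5.400 − 1) × 258 = 1135.20.

1135.20 hours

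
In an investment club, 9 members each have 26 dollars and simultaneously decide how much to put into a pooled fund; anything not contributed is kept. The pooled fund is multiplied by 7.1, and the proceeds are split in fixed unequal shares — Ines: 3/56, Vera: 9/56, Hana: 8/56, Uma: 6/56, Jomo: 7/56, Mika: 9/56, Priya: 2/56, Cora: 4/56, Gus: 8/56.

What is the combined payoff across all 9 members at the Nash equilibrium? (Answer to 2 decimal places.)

868.40 dollars

Player j's private return per contributed unit is 7.1 × (j's share). Contributing is weakly dominant for j when that share is at least 1/7.1 = 0.1408, and contributing 0 is dominant otherwise.
Vera, Hana, Mika and Gus clear that bar, contributing 26 each; the remaining 5 contribute 0. Total contributed: 104.
The pooled fund pays out 7.1 × 104 = 738.40 in total (split across the unequal shares, but the aggregate is all that matters for the group sum).
The 5 free-riders keep 26 each, adding 130. Group total = 130 + 738.40 = 868.40.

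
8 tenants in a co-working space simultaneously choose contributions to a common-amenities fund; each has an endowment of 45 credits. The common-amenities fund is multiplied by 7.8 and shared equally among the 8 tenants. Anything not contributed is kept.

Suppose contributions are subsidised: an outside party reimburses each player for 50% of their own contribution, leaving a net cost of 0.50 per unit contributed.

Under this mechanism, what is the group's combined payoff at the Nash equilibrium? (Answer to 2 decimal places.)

Under the mechanism each unit contributed yields (7.8/8) / 0.50 = 1.9500 back to its contributor per unit of net cost, which exceeds 1, making full contribution the dominant choice for everyone.
So the Nash equilibrium is full contribution by all 8; the group earns 8 × (45 × 0.50 + 7.8 × 45) = 2988.00.

2988.00 credits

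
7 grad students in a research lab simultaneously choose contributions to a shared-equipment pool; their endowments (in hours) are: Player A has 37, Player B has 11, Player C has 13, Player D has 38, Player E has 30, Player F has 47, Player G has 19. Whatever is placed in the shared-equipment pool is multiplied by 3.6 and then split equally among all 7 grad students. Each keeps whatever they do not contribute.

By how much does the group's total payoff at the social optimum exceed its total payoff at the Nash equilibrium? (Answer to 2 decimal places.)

The private return per contributed unit is 3.6/7 = 0.5143 < 1 for every player regardless of endowment, so the Nash equilibrium is zero contribution and the group total is Σ E_j = 37 + 11 + 13 + 38 + 30 + 47 + 19 = 195.
Each contributed unit returns 3.600 to the group, so the social optimum is full contribution by everyone: group total = 3.600 × 195 = 702.00.
Efficiency loss = (3.600 − 1) × 195 = 507.00.

507.00 hours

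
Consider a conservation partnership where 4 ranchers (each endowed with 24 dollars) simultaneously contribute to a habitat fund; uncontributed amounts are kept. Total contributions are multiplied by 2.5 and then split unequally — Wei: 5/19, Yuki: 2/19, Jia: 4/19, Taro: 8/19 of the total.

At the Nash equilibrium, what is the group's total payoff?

Player j's private return per contributed unit is 2.5 × (j's share). Contributing is weakly dominant for j when that share is at least 1/2.5 = 0.4000, and contributing 0 is dominant otherwise.
The only share above 0.4000 is Taro's 8/19, contributing 24; the remaining 3 contribute 0. Total contributed: 24.
The habitat fund pays out 2.5 × 24 = 60.00 in total (split across the unequal shares, but the aggregate is all that matters for the group sum).
The 3 free-riders keep 24 each, adding 72. Group total = 72 + 60.00 = 132.00.

132.00 dollars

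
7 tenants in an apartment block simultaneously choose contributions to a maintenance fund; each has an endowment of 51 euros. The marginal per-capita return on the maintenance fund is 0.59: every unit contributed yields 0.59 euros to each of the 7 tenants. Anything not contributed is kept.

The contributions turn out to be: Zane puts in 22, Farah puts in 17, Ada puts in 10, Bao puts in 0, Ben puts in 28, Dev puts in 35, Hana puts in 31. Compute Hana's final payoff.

104.37 euros

Total contributed: 22 + 17 + 10 + 0 + 28 + 35 + 31 = 143.
Each receives 0.59 × 143 = 84.37 from the maintenance fund.
Hana keeps 51 − 31 = 20, so Hana's payoff is 20 + 84.37 = 104.37.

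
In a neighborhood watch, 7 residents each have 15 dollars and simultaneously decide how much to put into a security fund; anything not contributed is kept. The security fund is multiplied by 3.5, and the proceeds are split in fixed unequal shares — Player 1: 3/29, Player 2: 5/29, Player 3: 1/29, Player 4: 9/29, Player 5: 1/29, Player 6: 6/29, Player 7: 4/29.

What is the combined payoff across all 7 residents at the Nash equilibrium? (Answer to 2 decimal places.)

142.50 dollars

A player with share s gets back 3.5·s per unit contributed, so full contribution is dominant for anyone with s > 1/3.5 = 0.2857 and zero contribution is dominant for anyone below.
Only Player 4 (9/29) clears that bar, contributing 15; the remaining 6 contribute 0. Total contributed: 15.
The security fund pays out 3.5 × 15 = 52.50 in total (split across the unequal shares, but the aggregate is all that matters for the group sum).
The 6 free-riders keep 15 each, adding 90. Group total = 90 + 52.50 = 142.50.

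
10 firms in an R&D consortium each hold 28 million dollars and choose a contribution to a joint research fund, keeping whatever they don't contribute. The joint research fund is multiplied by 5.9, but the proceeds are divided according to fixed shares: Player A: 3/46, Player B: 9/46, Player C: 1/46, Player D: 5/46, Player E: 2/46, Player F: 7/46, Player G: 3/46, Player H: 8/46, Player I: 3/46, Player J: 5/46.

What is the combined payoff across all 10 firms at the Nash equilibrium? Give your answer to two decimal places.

554.40 million dollars

Each unit j contributes comes back to j as 5.9 × (j's share), so j prefers to contribute only if that share exceeds 1/5.9 = 0.1695; otherwise keeping the unit dominates.
The shares above 0.1695 belong to Player B and Player H, contributing 28 each; the remaining 8 contribute 0. Total contributed: 56.
The joint research fund pays out 5.9 × 56 = 330.40 in total (split across the unequal shares, but the aggregate is all that matters for the group sum).
The 8 free-riders keep 28 each, adding 224. Group total = 224 + 330.40 = 554.40.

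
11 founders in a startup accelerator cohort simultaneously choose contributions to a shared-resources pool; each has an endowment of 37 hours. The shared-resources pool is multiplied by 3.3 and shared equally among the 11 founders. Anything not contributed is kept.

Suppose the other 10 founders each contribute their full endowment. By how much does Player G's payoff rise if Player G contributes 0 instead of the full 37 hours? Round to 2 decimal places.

25.90 hours

Switching from a contribution of 37 to 0 lets Player G keep an extra 37 hours, but lowers the shared-resources pool by 37, which costs Player G their own share of that drop: 3.3/11 × 37 = 11.10.
Net gain = 37 − 11.10 = 25.90. The private return per contributed unit (0.3000) is below 1, so free-riding is indeed the best response regardless of what the others do.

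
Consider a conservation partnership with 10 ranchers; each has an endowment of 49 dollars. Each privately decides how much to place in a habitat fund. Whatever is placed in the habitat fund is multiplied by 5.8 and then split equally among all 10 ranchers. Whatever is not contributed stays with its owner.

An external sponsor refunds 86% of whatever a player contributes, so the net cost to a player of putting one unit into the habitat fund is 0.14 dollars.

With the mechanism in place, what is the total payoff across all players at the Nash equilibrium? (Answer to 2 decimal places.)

The effective private return per unit is now (5.8/10) / 0.14 = 4.1429 > 1, so every player's dominant strategy flips to full contribution.
At the Nash equilibrium everyone contributes 49. Group total payoff = 10 × (49 × 0.86 + 5.8 × 49) = 3263.40.

3263.40 dollars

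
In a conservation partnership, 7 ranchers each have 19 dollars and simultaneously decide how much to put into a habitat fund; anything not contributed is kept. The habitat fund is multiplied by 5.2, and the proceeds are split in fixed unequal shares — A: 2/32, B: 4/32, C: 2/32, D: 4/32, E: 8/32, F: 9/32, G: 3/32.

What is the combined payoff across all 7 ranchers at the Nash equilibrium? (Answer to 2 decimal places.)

292.60 dollars

Player j's private return per contributed unit is 5.2 × (j's share). Contributing is weakly dominant for j when that share is at least 1/5.2 = 0.1923, and contributing 0 is dominant otherwise.
The shares above 0.1923 belong to E and F, contributing 19 each; the remaining 5 contribute 0. Total contributed: 38.
The habitat fund pays out 5.2 × 38 = 197.60 in total (split across the unequal shares, but the aggregate is all that matters for the group sum).
The 5 free-riders keep 19 each, adding 95. Group total = 95 + 197.60 = 292.60.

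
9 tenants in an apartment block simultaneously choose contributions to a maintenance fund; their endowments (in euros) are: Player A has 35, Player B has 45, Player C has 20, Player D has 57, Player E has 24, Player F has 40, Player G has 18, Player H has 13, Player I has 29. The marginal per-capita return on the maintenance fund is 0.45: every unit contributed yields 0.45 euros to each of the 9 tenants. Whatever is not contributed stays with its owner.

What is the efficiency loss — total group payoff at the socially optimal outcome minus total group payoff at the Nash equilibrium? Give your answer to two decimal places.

857.05 euros

The private return per contributed unit is 0.45 < 1 for everyone, so the Nash equilibrium is zero contribution and the group total is Σ E_j = 35 + 45 + 20 + 57 + 24 + 40 + 18 + 13 + 29 = 281.
Each contributed unit returns 4.050 to the group, so the social optimum is full contribution by everyone: group total = 4.050 × 281 = 1138.05.
Efficiency loss = (4.050 − 1) × 281 = 857.05.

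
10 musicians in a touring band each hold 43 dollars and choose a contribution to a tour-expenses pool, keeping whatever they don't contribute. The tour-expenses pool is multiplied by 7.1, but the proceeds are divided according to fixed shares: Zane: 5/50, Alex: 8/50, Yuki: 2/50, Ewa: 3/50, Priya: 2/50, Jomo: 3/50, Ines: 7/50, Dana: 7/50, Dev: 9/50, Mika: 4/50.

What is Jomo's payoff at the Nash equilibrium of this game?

79.64 dollars

Each unit j contributes comes back to j as 7.1 × (j's share), so j prefers to contribute only if that share exceeds 1/7.1 = 0.1408; otherwise keeping the unit dominates.
Alex and Dev are above the threshold, contributing 43 each; the remaining 8 contribute 0. Total contributed: 86.
Jomo keeps 43 and receives 7.1 × 86 × 3/50 = 36.64 from the tour-expenses pool, for a payoff of 79.64.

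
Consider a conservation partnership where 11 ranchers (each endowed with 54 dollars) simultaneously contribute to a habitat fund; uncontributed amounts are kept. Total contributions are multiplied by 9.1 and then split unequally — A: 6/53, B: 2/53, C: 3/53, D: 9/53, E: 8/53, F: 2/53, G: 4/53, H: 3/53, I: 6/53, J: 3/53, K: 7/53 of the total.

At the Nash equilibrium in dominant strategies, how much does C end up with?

A player with share s gets back 9.1·s per unit contributed, so full contribution is dominant for anyone with s > 1/9.1 = 0.1099 and zero contribution is dominant for anyone below.
A, D, E, I and K clear that bar, contributing 54 each; the remaining 6 contribute 0. Total contributed: 270.
C keeps 54 and receives 9.1 × 270 × 3/53 = 139.08 from the habitat fund, for a payoff of 193.08.

193.08 dollars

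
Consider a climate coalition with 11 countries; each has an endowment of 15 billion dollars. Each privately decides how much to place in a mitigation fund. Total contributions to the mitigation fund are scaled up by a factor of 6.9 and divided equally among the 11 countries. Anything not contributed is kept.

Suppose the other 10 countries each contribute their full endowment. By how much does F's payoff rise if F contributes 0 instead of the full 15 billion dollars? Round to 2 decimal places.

5.59 billion dollars

Switching from a contribution of 15 to 0 lets F keep an extra 15 billion dollars, but lowers the mitigation fund by 15, which costs F their own share of that drop: 6.9/11 × 15 = 9.41.
Net gain = 15 − 9.41 = 5.59. The private return per contributed unit (0.6273) is below 1, so free-riding is indeed the best response regardless of what the others do.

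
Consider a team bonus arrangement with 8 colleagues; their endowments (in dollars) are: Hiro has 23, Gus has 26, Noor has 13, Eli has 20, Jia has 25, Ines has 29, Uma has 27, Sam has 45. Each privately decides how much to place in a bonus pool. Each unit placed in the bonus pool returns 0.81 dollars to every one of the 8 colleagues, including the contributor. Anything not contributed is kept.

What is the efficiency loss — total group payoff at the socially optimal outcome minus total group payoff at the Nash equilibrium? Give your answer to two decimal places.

1139.84 dollars

The private return per contributed unit is 0.81 < 1 for everyone, so the Nash equilibrium is zero contribution and the group total is Σ E_j = 23 + 26 + 13 + 20 + 25 + 29 + 27 + 45 = 208.
Each contributed unit returns 6.480 to the group, so the social optimum is full contribution by everyone: group total = 6.480 × 208 = 1347.84.
Efficiency loss = (6.480 − 1) × 208 = 1139.84.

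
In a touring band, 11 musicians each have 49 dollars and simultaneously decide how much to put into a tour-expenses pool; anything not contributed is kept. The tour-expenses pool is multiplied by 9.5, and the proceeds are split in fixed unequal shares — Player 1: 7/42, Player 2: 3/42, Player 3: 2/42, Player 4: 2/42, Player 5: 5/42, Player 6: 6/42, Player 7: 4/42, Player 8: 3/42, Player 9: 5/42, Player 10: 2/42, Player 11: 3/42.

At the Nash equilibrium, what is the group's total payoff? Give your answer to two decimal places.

2205.00 dollars

For player j, contributing a unit is worthwhile iff 9.5 × (j's share) ≥ 1, i.e. iff j's share is at least 0.1053.
Player 1, Player 5, Player 6 and Player 9 clear that bar, contributing 49 each; the remaining 7 contribute 0. Total contributed: 196.
The tour-expenses pool pays out 9.5 × 196 = 1862.00 in total (split across the unequal shares, but the aggregate is all that matters for the group sum).
The 7 free-riders keep 49 each, adding 343. Group total = 343 + 1862.00 = 2205.00.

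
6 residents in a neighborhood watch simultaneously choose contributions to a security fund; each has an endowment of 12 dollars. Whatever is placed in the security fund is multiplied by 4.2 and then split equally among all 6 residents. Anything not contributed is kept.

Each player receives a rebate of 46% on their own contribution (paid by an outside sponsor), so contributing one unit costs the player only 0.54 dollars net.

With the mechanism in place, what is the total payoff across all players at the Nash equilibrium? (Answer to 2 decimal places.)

With the mechanism, a contributed unit returns (4.2/6) / 0.54 = 1.2963 per unit of net cost to the contributor — now above 1 — so contributing fully is weakly dominant for every player.
At the Nash equilibrium everyone contributes 12. Group total payoff = 6 × (12 × 0.46 + 4.2 × 12) = 335.52.

335.52 dollars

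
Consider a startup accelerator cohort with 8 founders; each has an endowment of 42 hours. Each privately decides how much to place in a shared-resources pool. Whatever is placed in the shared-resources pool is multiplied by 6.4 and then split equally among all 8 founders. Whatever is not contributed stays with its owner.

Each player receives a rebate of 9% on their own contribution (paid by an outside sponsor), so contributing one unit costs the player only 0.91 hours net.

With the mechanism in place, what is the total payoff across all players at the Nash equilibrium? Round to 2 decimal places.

336.00 hours

The effective private return is (6.4/8) / 0.91 = 0.8791, which is still under 1, so the mechanism doesn't change anyone's dominant strategy: zero contribution.
Everyone keeps their endowment and the group total is 8 × 42 = 336.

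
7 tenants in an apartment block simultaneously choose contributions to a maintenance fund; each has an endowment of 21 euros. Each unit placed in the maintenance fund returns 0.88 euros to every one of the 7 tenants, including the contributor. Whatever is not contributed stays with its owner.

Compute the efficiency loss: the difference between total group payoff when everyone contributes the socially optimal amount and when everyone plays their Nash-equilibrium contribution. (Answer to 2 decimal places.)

758.52 euros

The private return per contributed unit is 0.88 < 1, so contributing 0 is dominant for every player. At the Nash equilibrium everyone keeps their 21, and the group total is 7 × 21 = 147.
Each contributed unit returns 6.160 to the group as a whole (0.88 to each of 7 players), which exceeds 1, so the social optimum is full contribution: group total = 6.160 × 147 = 905.52.
Efficiency loss = 905.52 − 147 = 758.52.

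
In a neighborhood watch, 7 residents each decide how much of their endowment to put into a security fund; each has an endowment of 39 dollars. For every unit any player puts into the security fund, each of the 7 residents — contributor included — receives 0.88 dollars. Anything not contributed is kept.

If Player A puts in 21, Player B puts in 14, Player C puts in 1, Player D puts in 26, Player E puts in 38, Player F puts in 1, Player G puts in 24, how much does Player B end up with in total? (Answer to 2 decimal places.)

135.00 dollars

Total contributed: 21 + 14 + 1 + 26 + 38 + 1 + 24 = 125.
Each receives 0.88 × 125 = 110.00 from the security fund.
Player B keeps 39 − 14 = 25, so Player B's payoff is 25 + 110.00 = 135.00.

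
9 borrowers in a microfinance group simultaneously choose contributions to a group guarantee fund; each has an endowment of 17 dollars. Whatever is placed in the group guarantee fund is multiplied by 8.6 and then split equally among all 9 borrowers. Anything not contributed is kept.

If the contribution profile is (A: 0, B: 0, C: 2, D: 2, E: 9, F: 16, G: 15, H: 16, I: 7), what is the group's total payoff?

Total contributed: 0 + 0 + 2 + 2 + 9 + 16 + 15 + 16 + 7 = 67; total kept: 9 × 17 − 67 = 86.
The group guarantee fund pays out 8.6 × 67 = 576.20 in aggregate.
Group total = 86 + 576.20 = 662.20.

662.20 dollars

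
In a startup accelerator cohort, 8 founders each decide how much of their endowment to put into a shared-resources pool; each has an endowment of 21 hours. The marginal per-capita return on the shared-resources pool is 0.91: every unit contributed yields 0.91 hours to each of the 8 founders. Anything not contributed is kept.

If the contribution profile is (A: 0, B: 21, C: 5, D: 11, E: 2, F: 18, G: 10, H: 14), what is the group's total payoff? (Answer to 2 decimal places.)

676.68 hours

Total contributed: 0 + 21 + 5 + 11 + 2 + 18 + 10 + 14 = 81; total kept: 8 × 21 − 81 = 87.
The shared-resources pool pays out 0.91 × 8 × 81 = 589.68 in aggregate.
Group total = 87 + 589.68 = 676.68.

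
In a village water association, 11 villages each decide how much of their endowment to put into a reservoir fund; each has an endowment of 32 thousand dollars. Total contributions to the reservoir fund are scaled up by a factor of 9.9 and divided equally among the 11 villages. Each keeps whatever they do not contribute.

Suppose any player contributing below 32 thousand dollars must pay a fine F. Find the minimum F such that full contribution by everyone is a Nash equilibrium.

3.20 thousand dollars

Given the others contribute fully, the best deviation is to contribute 0 (any partial contribution still incurs the fine and gives up units whose private return 0.9000 is below 1).
Deviating from 32 to 0 saves 32 thousand dollars but forfeits the deviator's share of the drop in the reservoir fund: 9.9/11 × 32 = 28.80.
So the deviation gain is 32 − 28.80 = 3.20, and the fine must be at least 3.20 thousand dollars to wipe it out.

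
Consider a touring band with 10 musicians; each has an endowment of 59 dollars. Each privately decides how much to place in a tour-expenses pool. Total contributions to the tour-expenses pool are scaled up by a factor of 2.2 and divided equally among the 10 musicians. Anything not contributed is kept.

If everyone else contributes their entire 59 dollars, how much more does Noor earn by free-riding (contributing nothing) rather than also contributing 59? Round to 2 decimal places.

Switching from a contribution of 59 to 0 lets Noor keep an extra 59 dollars, but lowers the tour-expenses pool by 59, which costs Noor their own share of that drop: 2.2/10 × 59 = 12.98.
Net gain = 59 − 12.98 = 46.02. The private return per contributed unit (0.2200) is below 1, so free-riding is indeed the best response regardless of what the others do.

46.02 dollars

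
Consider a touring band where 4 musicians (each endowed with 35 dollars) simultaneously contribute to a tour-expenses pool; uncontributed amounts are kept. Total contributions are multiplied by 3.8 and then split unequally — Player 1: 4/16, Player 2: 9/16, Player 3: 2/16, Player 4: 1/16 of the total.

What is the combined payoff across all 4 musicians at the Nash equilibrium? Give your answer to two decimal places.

238.00 dollars

A player with share s gets back 3.8·s per unit contributed, so full contribution is dominant for anyone with s > 1/3.8 = 0.2632 and zero contribution is dominant for anyone below.
Player 2 alone (share 9/16) is above the threshold, contributing 35; the remaining 3 contribute 0. Total contributed: 35.
The tour-expenses pool pays out 3.8 × 35 = 133.00 in total (split across the unequal shares, but the aggregate is all that matters for the group sum).
The 3 free-riders keep 35 each, adding 105. Group total = 105 + 133.00 = 238.00.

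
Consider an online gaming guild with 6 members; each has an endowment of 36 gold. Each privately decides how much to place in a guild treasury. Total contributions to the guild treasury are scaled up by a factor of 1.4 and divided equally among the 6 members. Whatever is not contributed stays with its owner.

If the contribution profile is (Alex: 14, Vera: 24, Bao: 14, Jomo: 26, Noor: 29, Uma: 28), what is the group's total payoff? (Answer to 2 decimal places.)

Total contributed: 14 + 24 + 14 + 26 + 29 + 28 = 135; total kept: 6 × 36 − 135 = 81.
The guild treasury pays out 1.4 × 135 = 189.00 in aggregate.
Group total = 81 + 189.00 = 270.00.

270.00 gold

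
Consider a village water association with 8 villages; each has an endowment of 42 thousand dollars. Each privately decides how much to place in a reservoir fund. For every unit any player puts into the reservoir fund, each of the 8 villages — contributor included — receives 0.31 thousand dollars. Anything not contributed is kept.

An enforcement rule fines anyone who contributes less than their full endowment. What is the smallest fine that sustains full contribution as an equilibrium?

28.98 thousand dollars

Given the others contribute fully, the best deviation is to contribute 0 (any partial contribution still incurs the fine and gives up units whose private return 0.31 is below 1).
Deviating from 42 to 0 saves 42 thousand dollars but forfeits the deviator's share of the drop in the reservoir fund: 0.31 × 42 = 13.02.
So the deviation gain is 42 − 13.02 = 28.98, and the fine must be at least 28.98 thousand dollars to wipe it out.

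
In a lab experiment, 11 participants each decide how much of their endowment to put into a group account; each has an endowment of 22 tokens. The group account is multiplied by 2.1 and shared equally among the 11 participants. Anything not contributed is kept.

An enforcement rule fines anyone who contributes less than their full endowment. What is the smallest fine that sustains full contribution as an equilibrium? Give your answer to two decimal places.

Given the others contribute fully, the best deviation is to contribute 0 (any partial contribution still incurs the fine and gives up units whose private return 0.1909 is below 1).
Deviating from 22 to 0 saves 22 tokens but forfeits the deviator's share of the drop in the group account: 2.1/11 × 22 = 4.20.
So the deviation gain is 22 − 4.20 = 17.80, and the fine must be at least 17.80 tokens to wipe it out.

17.80 tokens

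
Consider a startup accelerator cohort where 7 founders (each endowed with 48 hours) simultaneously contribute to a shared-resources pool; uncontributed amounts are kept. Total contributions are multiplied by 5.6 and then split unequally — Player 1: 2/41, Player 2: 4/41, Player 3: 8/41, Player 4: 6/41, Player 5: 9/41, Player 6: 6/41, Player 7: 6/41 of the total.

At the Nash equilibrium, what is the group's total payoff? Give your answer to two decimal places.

Each unit j contributes comes back to j as 5.6 × (j's share), so j prefers to contribute only if that share exceeds 1/5.6 = 0.1786; otherwise keeping the unit dominates.
The shares above 0.1786 belong to Player 3 and Player 5, contributing 48 each; the remaining 5 contribute 0. Total contributed: 96.
The shared-resources pool pays out 5.6 × 96 = 537.60 in total (split across the unequal shares, but the aggregate is all that matters for the group sum).
The 5 free-riders keep 48 each, adding 240. Group total = 240 + 537.60 = 777.60.

777.60 hours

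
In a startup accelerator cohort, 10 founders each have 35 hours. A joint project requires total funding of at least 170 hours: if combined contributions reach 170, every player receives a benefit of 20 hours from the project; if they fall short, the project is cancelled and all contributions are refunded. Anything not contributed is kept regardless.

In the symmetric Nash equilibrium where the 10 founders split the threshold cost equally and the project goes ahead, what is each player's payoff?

38 hours

Equal share of the threshold: 170/10 = 17.
At this profile no one gains by cutting their contribution: any cut drops the total below 170, the project is cancelled, contributions are refunded, and the deviator ends with 35, which is less than 35 − 17 + 20 = 38. Contributing more than 17 just wastes the excess. So contributing exactly 17 is a best response.
Each player's payoff: 35 − 17 + 20 = 38.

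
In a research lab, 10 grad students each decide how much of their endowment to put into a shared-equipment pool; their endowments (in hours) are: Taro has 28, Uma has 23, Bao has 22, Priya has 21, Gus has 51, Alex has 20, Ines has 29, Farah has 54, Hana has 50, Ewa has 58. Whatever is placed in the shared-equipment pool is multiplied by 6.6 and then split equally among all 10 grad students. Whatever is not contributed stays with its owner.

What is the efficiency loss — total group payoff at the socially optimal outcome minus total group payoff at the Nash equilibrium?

The private return per contributed unit is 6.6/10 = 0.6600 < 1 for every player regardless of endowment, so the Nash equilibrium is zero contribution and the group total is Σ E_j = 28 + 23 + 22 + 21 + 51 + 20 + 29 + 54 + 50 + 58 = 356.
Each contributed unit returns 6.600 to the group, so the social optimum is full contribution by everyone: group total = 6.600 × 356 = 2349.60.
Efficiency loss = (6.600 − 1) × 356 = 1993.60.

1993.60 hours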